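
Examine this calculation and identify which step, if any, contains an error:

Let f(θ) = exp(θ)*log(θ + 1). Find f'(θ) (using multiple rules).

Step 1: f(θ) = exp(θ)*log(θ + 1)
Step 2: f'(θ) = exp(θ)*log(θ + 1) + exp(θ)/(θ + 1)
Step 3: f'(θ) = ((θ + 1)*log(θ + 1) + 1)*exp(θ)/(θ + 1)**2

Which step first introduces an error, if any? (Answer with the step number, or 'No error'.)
Step 3

Step 3 is incorrect due to a wrong exponent.
The step shows: ((θ + 1)*log(θ + 1) + 1)*exp(θ)/(θ + 1)**2
The correct value should be: ((θ + 1)*log(θ + 1) + 1)*exp(θ)/(θ + 1)

Explanation: The exponent -1 on θ + 1 was incorrectly written as -2: the term ((θ + 1)*log(θ + 1) + 1)*exp(θ)/(θ + 1) was incorrectly written as ((θ + 1)*log(θ + 1) + 1)*exp(θ)/(θ + 1)**2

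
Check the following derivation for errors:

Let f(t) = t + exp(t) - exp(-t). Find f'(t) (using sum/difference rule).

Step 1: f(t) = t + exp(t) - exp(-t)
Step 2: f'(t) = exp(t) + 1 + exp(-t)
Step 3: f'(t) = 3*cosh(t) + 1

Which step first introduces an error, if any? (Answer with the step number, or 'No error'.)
Step 3

Step 3 is incorrect due to a wrong coefficient.
The step shows: 3*cosh(t) + 1
The correct value should be: 2*cosh(t) + 1

Explanation: The coefficient 2 was incorrectly written as 3: the term 2*cosh(t) was incorrectly written as 3*cosh(t)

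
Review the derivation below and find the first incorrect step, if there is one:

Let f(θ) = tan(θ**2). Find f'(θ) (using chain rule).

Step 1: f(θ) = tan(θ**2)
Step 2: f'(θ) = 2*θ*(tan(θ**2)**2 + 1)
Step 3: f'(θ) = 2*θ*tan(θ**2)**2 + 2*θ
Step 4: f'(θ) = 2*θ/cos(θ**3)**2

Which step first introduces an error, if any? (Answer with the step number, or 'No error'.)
Step 4

Step 4 is incorrect due to a wrong exponent.
The step shows: 2*θ/cos(θ**3)**2
The correct value should be: 2*θ/cos(θ**2)**2

Explanation: The exponent 2 on θ was incorrectly written as 3: the term 2*θ/cos(θ**2)**2 was incorrectly written as 2*θ/cos(θ**3)**2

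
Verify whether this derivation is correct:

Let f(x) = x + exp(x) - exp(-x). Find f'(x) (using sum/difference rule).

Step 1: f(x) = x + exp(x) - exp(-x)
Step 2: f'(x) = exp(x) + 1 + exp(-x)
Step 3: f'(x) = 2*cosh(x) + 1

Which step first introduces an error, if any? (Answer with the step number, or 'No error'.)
No error

All steps in this derivation are correct.
The final answer f'(x) = 2*cosh(x) + 1 is valid.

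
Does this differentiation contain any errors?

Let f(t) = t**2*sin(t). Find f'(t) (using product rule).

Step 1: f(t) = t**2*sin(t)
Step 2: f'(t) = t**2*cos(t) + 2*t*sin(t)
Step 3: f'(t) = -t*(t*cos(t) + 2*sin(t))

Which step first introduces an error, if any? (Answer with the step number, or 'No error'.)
Step 3

Step 3 is incorrect due to a sign flip.
The step shows: -t*(t*cos(t) + 2*sin(t))
The correct value should be: t*(t*cos(t) + 2*sin(t))

Explanation: The sign of the whole expression was flipped: the term t*(t*cos(t) + 2*sin(t)) was incorrectly written as -t*(t*cos(t) + 2*sin(t))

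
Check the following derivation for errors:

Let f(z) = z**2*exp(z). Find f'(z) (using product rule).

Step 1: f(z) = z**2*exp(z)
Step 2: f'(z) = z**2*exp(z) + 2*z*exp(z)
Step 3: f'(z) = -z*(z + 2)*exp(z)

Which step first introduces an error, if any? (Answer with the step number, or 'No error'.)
Step 3

Step 3 is incorrect due to a sign flip.
The step shows: -z*(z + 2)*exp(z)
The correct value should be: z*(z + 2)*exp(z)

Explanation: The sign of the whole expression was flipped: the term z*(z + 2)*exp(z) was incorrectly written as -z*(z + 2)*exp(z)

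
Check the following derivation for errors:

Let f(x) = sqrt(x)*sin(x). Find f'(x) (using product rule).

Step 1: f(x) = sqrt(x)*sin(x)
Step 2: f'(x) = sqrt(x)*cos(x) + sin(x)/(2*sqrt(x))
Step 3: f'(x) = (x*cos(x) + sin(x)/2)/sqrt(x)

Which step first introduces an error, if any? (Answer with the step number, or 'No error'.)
No error

All steps in this derivation are correct.
The final answer f'(x) = (x*cos(x) + sin(x)/2)/sqrt(x) is valid.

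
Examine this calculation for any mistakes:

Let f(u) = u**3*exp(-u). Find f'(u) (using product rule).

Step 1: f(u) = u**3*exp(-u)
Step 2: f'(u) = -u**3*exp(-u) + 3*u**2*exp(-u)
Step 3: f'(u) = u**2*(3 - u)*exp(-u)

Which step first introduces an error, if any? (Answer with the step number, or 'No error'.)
No error

All steps in this derivation are correct.
The final answer f'(u) = u**2*(3 - u)*exp(-u) is valid.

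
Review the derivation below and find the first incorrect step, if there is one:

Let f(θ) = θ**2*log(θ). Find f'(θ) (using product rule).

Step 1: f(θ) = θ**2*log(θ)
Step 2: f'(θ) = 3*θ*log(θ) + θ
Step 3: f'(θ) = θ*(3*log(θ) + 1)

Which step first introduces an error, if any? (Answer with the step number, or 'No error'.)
Step 2

Step 2 is incorrect due to a wrong coefficient.
The step shows: 3*θ*log(θ) + θ
The correct value should be: 2*θ*log(θ) + θ

Explanation: The coefficient 2 was incorrectly written as 3: the term 2*θ*log(θ) was incorrectly written as 3*θ*log(θ)
The later steps are derived from this incorrect expression, so the error originates in Step 2.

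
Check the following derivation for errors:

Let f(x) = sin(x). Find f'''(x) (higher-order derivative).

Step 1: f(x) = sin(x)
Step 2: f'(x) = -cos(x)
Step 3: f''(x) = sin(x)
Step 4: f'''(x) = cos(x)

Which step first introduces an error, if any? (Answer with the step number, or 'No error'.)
Step 2

Step 2 is incorrect due to a sign flip.
The step shows: -cos(x)
The correct value should be: cos(x)

Explanation: The sign of the whole expression was flipped: the term cos(x) was incorrectly written as -cos(x)
The later steps are derived from this incorrect expression, so the error originates in Step 2.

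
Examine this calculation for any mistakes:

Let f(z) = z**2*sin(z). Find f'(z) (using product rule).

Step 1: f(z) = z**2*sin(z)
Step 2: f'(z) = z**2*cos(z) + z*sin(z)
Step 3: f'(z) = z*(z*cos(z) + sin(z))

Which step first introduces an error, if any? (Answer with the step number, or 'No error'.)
Step 2

Step 2 is incorrect due to a wrong coefficient.
The step shows: z**2*cos(z) + z*sin(z)
The correct value should be: z**2*cos(z) + 2*z*sin(z)

Explanation: The coefficient 2 was incorrectly written as 1: the term 2*z*sin(z) was incorrectly written as z*sin(z)
The later steps are derived from this incorrect expression, so the error originates in Step 2.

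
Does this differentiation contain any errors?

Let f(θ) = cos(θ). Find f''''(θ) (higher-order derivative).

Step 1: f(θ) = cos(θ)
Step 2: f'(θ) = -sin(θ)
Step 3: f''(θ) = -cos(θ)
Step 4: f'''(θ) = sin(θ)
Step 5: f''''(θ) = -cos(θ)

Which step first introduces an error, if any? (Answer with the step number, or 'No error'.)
Step 5

Step 5 is incorrect due to a sign flip.
The step shows: -cos(θ)
The correct value should be: cos(θ)

Explanation: The sign of the whole expression was flipped: the term cos(θ) was incorrectly written as -cos(θ)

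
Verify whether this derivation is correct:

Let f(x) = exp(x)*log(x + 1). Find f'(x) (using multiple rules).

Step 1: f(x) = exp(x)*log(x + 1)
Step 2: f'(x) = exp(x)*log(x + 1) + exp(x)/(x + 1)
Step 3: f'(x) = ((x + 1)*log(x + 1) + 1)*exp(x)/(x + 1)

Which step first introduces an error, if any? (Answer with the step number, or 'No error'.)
No error

All steps in this derivation are correct.
The final answer f'(x) = ((x + 1)*log(x + 1) + 1)*exp(x)/(x + 1) is valid.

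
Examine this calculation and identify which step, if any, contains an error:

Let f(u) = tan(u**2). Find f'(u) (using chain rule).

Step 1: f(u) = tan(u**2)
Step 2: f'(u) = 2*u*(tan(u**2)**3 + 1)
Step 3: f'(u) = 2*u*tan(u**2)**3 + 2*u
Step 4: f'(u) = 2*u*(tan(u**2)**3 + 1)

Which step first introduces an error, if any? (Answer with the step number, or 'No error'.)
Step 2

Step 2 is incorrect due to a wrong exponent.
The step shows: 2*u*(tan(u**2)**3 + 1)
The correct value should be: 2*u*(tan(u**2)**2 + 1)

Explanation: The exponent 2 on tan(u**2) was incorrectly written as 3: the term 2*u*(tan(u**2)**2 + 1) was incorrectly written as 2*u*(tan(u**2)**3 + 1)
The later steps are derived from this incorrect expression, so the error originates in Step 2.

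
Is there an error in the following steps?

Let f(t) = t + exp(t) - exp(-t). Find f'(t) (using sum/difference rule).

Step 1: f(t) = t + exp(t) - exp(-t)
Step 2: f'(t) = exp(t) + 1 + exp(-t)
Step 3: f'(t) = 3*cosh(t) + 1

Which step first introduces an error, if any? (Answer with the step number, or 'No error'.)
Step 3

Step 3 is incorrect due to a wrong coefficient.
The step shows: 3*cosh(t) + 1
The correct value should be: 2*cosh(t) + 1

Explanation: The coefficient 2 was incorrectly written as 3: the term 2*cosh(t) was incorrectly written as 3*cosh(t)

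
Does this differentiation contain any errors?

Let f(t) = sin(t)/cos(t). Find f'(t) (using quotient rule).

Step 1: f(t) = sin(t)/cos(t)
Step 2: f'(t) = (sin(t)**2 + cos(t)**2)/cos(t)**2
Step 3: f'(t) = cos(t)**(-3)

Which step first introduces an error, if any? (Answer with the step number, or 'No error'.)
Step 3

Step 3 is incorrect due to a wrong exponent.
The step shows: cos(t)**(-3)
The correct value should be: cos(t)**(-2)

Explanation: The exponent -2 on cos(t) was incorrectly written as -3: the term cos(t)**(-2) was incorrectly written as cos(t)**(-3)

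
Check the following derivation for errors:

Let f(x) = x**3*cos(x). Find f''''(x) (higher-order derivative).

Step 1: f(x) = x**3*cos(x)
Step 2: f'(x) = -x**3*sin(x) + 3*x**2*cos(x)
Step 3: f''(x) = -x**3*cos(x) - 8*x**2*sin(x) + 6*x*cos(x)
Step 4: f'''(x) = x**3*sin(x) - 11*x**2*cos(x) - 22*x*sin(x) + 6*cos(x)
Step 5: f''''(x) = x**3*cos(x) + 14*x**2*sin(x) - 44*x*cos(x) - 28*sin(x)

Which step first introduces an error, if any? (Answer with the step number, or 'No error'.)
Step 3

Step 3 is incorrect due to a wrong coefficient.
The step shows: -x**3*cos(x) - 8*x**2*sin(x) + 6*x*cos(x)
The correct value should be: -x**3*cos(x) - 6*x**2*sin(x) + 6*x*cos(x)

Explanation: The coefficient -6 was incorrectly written as -8: the term -6*x**2*sin(x) was incorrectly written as -8*x**2*sin(x)
The later steps are derived from this incorrect expression, so the error originates in Step 3.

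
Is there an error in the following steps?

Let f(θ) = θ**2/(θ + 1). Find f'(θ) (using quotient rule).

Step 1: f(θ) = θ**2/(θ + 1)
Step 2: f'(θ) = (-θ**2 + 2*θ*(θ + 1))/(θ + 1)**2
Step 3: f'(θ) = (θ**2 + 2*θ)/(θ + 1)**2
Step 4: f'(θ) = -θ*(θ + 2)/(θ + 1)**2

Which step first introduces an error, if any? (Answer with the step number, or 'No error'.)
Step 4

Step 4 is incorrect due to a sign flip.
The step shows: -θ*(θ + 2)/(θ + 1)**2
The correct value should be: θ*(θ + 2)/(θ + 1)**2

Explanation: The sign of the whole expression was flipped: the term θ*(θ + 2)/(θ + 1)**2 was incorrectly written as -θ*(θ + 2)/(θ + 1)**2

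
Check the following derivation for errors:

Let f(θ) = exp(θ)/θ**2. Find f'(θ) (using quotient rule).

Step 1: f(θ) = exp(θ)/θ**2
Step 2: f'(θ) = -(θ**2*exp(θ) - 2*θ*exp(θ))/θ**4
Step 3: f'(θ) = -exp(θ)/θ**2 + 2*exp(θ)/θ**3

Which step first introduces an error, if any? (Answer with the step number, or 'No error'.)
Step 2

Step 2 is incorrect due to a sign flip.
The step shows: -(θ**2*exp(θ) - 2*θ*exp(θ))/θ**4
The correct value should be: (θ**2*exp(θ) - 2*θ*exp(θ))/θ**4

Explanation: The sign of the whole expression was flipped: the term (θ**2*exp(θ) - 2*θ*exp(θ))/θ**4 was incorrectly written as -(θ**2*exp(θ) - 2*θ*exp(θ))/θ**4
The later steps are derived from this incorrect expression, so the error originates in Step 2.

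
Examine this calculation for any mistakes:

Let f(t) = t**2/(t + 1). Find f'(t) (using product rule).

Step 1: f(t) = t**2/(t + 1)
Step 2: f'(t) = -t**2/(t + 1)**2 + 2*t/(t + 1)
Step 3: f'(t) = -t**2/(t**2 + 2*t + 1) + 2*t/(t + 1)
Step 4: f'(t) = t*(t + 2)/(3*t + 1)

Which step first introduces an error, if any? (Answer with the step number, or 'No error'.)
Step 4

Step 4 is incorrect due to a wrong exponent.
The step shows: t*(t + 2)/(3*t + 1)
The correct value should be: t*(t + 2)/(t**2 + 2*t + 1)

Explanation: The exponent 2 on t was incorrectly written as 1: the term t*(t + 2)/(t**2 + 2*t + 1) was incorrectly written as t*(t + 2)/(3*t + 1)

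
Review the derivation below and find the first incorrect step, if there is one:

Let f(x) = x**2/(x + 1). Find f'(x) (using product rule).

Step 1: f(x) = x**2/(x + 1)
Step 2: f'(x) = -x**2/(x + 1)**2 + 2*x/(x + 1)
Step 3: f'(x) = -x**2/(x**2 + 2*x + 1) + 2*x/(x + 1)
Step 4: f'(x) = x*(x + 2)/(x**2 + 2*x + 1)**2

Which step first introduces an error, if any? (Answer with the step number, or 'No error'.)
Step 4

Step 4 is incorrect due to a wrong exponent.
The step shows: x*(x + 2)/(x**2 + 2*x + 1)**2
The correct value should be: x*(x + 2)/(x**2 + 2*x + 1)

Explanation: The exponent -1 on x**2 + 2*x + 1 was incorrectly written as -2: the term x*(x + 2)/(x**2 + 2*x + 1) was incorrectly written as x*(x + 2)/(x**2 + 2*x + 1)**2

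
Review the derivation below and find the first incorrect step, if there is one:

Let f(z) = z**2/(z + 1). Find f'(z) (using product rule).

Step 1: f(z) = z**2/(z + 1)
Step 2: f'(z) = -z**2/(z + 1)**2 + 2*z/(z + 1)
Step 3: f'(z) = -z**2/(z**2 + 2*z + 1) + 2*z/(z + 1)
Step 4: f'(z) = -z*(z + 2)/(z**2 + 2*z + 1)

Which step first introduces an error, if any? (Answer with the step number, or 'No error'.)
Step 4

Step 4 is incorrect due to a sign flip.
The step shows: -z*(z + 2)/(z**2 + 2*z + 1)
The correct value should be: z*(z + 2)/(z**2 + 2*z + 1)

Explanation: The sign of the whole expression was flipped: the term z*(z + 2)/(z**2 + 2*z + 1) was incorrectly written as -z*(z + 2)/(z**2 + 2*z + 1)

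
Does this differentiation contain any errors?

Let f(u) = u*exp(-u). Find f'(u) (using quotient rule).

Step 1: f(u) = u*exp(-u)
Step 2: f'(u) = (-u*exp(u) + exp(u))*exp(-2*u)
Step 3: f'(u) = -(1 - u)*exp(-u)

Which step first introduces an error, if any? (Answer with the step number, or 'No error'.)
Step 3

Step 3 is incorrect due to a sign flip.
The step shows: -(1 - u)*exp(-u)
The correct value should be: (1 - u)*exp(-u)

Explanation: The sign of the whole expression was flipped: the term (1 - u)*exp(-u) was incorrectly written as -(1 - u)*exp(-u)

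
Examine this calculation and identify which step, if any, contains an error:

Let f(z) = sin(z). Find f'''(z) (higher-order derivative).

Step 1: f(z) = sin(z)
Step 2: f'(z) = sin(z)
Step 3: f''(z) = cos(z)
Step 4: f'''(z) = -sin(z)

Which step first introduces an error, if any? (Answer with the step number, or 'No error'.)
Step 2

Step 2 is incorrect due to a wrong trig function.
The step shows: sin(z)
The correct value should be: cos(z)

Explanation: cos(z) was incorrectly written as sin(z): the term cos(z) was incorrectly written as sin(z)
The later steps are derived from this incorrect expression, so the error originates in Step 2.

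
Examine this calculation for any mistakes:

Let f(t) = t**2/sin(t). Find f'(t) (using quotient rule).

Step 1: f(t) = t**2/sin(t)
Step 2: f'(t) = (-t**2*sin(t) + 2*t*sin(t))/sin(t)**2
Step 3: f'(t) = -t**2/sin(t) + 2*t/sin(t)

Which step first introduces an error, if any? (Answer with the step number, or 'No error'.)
Step 2

Step 2 is incorrect due to a wrong trig function.
The step shows: (-t**2*sin(t) + 2*t*sin(t))/sin(t)**2
The correct value should be: (-t**2*cos(t) + 2*t*sin(t))/sin(t)**2

Explanation: cos(t) was incorrectly written as sin(t): the term (-t**2*cos(t) + 2*t*sin(t))/sin(t)**2 was incorrectly written as (-t**2*sin(t) + 2*t*sin(t))/sin(t)**2
The later steps are derived from this incorrect expression, so the error originates in Step 2.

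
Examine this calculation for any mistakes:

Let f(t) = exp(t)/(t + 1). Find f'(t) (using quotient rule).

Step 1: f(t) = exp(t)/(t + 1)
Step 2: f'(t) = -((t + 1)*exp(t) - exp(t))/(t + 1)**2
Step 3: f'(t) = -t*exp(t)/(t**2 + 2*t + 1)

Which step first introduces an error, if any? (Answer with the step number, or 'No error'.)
Step 2

Step 2 is incorrect due to a sign flip.
The step shows: -((t + 1)*exp(t) - exp(t))/(t + 1)**2
The correct value should be: ((t + 1)*exp(t) - exp(t))/(t + 1)**2

Explanation: The sign of the whole expression was flipped: the term ((t + 1)*exp(t) - exp(t))/(t + 1)**2 was incorrectly written as -((t + 1)*exp(t) - exp(t))/(t + 1)**2
The later steps are derived from this incorrect expression, so the error originates in Step 2.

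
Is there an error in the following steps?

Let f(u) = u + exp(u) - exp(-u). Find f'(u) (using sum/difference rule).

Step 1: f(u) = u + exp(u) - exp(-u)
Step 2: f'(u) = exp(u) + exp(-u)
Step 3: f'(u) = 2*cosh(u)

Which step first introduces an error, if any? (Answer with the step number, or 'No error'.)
Step 2

Step 2 is incorrect due to a dropped term.
The step shows: exp(u) + exp(-u)
The correct value should be: exp(u) + 1 + exp(-u)

Explanation: A term was dropped: the term 1 was incorrectly omitted
The later steps are derived from this incorrect expression, so the error originates in Step 2.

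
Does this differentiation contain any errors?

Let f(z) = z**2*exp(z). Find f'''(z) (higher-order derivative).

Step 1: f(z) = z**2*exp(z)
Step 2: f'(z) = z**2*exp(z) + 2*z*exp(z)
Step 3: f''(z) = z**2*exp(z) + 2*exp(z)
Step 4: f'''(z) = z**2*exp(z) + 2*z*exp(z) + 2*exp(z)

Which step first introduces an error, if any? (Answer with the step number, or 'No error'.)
Step 3

Step 3 is incorrect due to a dropped term.
The step shows: z**2*exp(z) + 2*exp(z)
The correct value should be: z**2*exp(z) + 4*z*exp(z) + 2*exp(z)

Explanation: A term was dropped: the term 4*z*exp(z) was incorrectly omitted
The later steps are derived from this incorrect expression, so the error originates in Step 3.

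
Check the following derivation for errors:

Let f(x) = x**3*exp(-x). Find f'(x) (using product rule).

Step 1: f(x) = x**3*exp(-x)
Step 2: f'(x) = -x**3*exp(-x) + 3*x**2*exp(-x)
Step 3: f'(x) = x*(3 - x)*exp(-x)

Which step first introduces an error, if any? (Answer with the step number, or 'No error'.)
Step 3

Step 3 is incorrect due to a wrong exponent.
The step shows: x*(3 - x)*exp(-x)
The correct value should be: x**2*(3 - x)*exp(-x)

Explanation: The exponent 2 on x was incorrectly written as 1: the term x**2*(3 - x)*exp(-x) was incorrectly written as x*(3 - x)*exp(-x)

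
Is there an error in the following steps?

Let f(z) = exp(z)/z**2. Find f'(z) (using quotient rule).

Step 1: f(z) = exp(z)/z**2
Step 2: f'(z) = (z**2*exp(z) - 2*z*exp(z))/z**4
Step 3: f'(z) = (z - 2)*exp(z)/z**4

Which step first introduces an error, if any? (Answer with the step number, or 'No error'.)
Step 3

Step 3 is incorrect due to a wrong exponent.
The step shows: (z - 2)*exp(z)/z**4
The correct value should be: (z - 2)*exp(z)/z**3

Explanation: The exponent -3 on z was incorrectly written as -4: the term (z - 2)*exp(z)/z**3 was incorrectly written as (z - 2)*exp(z)/z**4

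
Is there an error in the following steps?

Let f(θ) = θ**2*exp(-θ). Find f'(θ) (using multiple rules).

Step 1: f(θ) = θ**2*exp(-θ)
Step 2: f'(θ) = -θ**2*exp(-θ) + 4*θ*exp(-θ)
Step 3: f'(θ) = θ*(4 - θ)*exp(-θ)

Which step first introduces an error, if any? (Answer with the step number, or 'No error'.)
Step 2

Step 2 is incorrect due to a wrong coefficient.
The step shows: -θ**2*exp(-θ) + 4*θ*exp(-θ)
The correct value should be: -θ**2*exp(-θ) + 2*θ*exp(-θ)

Explanation: The coefficient 2 was incorrectly written as 4: the term 2*θ*exp(-θ) was incorrectly written as 4*θ*exp(-θ)
The later steps are derived from this incorrect expression, so the error originates in Step 2.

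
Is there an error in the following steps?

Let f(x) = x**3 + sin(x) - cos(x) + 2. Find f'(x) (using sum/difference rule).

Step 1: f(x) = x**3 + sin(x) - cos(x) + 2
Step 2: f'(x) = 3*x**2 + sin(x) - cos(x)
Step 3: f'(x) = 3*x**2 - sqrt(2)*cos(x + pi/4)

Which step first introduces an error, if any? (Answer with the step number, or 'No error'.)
Step 2

Step 2 is incorrect due to a sign flip.
The step shows: 3*x**2 + sin(x) - cos(x)
The correct value should be: 3*x**2 + sin(x) + cos(x)

Explanation: The sign of one term was flipped: the term cos(x) was incorrectly written as -cos(x)
The later steps are derived from this incorrect expression, so the error originates in Step 2.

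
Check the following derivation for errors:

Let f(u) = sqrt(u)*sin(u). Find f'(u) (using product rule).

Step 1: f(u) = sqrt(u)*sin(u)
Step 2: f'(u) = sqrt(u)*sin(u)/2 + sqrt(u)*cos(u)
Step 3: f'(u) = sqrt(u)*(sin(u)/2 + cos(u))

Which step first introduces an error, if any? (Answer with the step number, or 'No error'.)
Step 2

Step 2 is incorrect due to a wrong exponent.
The step shows: sqrt(u)*sin(u)/2 + sqrt(u)*cos(u)
The correct value should be: sqrt(u)*cos(u) + sin(u)/(2*sqrt(u))

Explanation: The exponent -1/2 on u was incorrectly written as 1/2: the term sin(u)/(2*sqrt(u)) was incorrectly written as sqrt(u)*sin(u)/2
The later steps are derived from this incorrect expression, so the error originates in Step 2.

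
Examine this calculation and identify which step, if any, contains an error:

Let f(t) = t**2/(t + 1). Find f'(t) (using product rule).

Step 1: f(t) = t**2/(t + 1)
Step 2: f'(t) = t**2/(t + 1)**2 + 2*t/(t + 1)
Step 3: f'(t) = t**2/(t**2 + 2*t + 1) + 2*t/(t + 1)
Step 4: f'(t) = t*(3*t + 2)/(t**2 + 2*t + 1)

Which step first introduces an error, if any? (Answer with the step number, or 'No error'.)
Step 2

Step 2 is incorrect due to a sign flip.
The step shows: t**2/(t + 1)**2 + 2*t/(t + 1)
The correct value should be: -t**2/(t + 1)**2 + 2*t/(t + 1)

Explanation: The sign of one term was flipped: the term -t**2/(t + 1)**2 was incorrectly written as t**2/(t + 1)**2
The later steps are derived from this incorrect expression, so the error originates in Step 2.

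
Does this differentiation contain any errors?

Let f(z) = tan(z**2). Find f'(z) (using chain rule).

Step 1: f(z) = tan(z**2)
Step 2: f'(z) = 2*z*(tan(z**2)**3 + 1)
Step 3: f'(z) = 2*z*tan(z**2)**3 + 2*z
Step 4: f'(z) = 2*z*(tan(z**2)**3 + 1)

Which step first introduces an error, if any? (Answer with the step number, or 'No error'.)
Step 2

Step 2 is incorrect due to a wrong exponent.
The step shows: 2*z*(tan(z**2)**3 + 1)
The correct value should be: 2*z*(tan(z**2)**2 + 1)

Explanation: The exponent 2 on tan(z**2) was incorrectly written as 3: the term 2*z*(tan(z**2)**2 + 1) was incorrectly written as 2*z*(tan(z**2)**3 + 1)
The later steps are derived from this incorrect expression, so the error originates in Step 2.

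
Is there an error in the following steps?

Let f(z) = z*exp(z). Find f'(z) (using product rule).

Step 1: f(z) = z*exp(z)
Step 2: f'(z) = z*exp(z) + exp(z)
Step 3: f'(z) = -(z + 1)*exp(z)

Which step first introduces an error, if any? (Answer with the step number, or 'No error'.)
Step 3

Step 3 is incorrect due to a sign flip.
The step shows: -(z + 1)*exp(z)
The correct value should be: (z + 1)*exp(z)

Explanation: The sign of the whole expression was flipped: the term (z + 1)*exp(z) was incorrectly written as -(z + 1)*exp(z)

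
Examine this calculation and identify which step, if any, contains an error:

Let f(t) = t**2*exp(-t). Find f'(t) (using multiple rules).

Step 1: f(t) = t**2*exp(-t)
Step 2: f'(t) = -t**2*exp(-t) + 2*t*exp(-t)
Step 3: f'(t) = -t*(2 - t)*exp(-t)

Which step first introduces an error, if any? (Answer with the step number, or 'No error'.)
Step 3

Step 3 is incorrect due to a sign flip.
The step shows: -t*(2 - t)*exp(-t)
The correct value should be: t*(2 - t)*exp(-t)

Explanation: The sign of the whole expression was flipped: the term t*(2 - t)*exp(-t) was incorrectly written as -t*(2 - t)*exp(-t)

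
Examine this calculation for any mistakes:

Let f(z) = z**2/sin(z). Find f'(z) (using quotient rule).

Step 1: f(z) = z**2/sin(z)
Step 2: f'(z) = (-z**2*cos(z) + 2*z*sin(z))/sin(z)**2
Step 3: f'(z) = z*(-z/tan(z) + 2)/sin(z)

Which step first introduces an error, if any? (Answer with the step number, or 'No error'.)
No error

All steps in this derivation are correct.
The final answer f'(z) = z*(-z/tan(z) + 2)/sin(z) is valid.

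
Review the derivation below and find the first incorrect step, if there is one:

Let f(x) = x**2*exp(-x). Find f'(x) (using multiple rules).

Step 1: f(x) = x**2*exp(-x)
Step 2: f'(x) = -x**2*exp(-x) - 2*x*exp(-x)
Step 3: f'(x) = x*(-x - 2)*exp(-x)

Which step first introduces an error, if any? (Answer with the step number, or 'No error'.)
Step 2

Step 2 is incorrect due to a sign flip.
The step shows: -x**2*exp(-x) - 2*x*exp(-x)
The correct value should be: -x**2*exp(-x) + 2*x*exp(-x)

Explanation: The sign of one term was flipped: the term 2*x*exp(-x) was incorrectly written as -2*x*exp(-x)
The later steps are derived from this incorrect expression, so the error originates in Step 2.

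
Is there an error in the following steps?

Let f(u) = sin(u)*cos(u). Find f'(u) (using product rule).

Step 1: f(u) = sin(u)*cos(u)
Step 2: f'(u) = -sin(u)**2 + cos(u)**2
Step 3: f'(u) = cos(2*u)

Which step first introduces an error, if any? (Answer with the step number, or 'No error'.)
No error

All steps in this derivation are correct.
The final answer f'(u) = cos(2*u) is valid.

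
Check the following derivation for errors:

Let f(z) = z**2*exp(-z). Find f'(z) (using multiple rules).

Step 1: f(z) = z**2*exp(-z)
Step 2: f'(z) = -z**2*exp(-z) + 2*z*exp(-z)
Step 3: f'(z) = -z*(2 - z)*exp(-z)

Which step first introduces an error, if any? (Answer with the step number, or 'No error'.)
Step 3

Step 3 is incorrect due to a sign flip.
The step shows: -z*(2 - z)*exp(-z)
The correct value should be: z*(2 - z)*exp(-z)

Explanation: The sign of the whole expression was flipped: the term z*(2 - z)*exp(-z) was incorrectly written as -z*(2 - z)*exp(-z)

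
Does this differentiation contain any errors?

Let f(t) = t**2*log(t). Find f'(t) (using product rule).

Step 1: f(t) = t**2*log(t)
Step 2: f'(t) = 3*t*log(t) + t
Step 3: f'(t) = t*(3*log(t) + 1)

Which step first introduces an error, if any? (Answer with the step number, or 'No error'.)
Step 2

Step 2 is incorrect due to a wrong coefficient.
The step shows: 3*t*log(t) + t
The correct value should be: 2*t*log(t) + t

Explanation: The coefficient 2 was incorrectly written as 3: the term 2*t*log(t) was incorrectly written as 3*t*log(t)
The later steps are derived from this incorrect expression, so the error originates in Step 2.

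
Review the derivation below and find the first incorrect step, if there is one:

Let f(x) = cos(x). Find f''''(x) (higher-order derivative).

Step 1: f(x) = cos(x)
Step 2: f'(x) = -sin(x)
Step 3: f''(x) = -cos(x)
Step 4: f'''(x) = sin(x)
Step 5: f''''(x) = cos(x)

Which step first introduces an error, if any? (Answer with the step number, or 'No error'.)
No error

All steps in this derivation are correct.
The final answer f''''(x) = cos(x) is valid.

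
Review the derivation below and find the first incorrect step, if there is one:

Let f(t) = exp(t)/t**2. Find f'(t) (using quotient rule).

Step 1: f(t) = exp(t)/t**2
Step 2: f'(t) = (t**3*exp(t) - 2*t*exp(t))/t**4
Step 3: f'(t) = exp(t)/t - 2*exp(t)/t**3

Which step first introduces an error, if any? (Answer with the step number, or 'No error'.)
Step 2

Step 2 is incorrect due to a wrong exponent.
The step shows: (t**3*exp(t) - 2*t*exp(t))/t**4
The correct value should be: (t**2*exp(t) - 2*t*exp(t))/t**4

Explanation: The exponent 2 on t was incorrectly written as 3: the term (t**2*exp(t) - 2*t*exp(t))/t**4 was incorrectly written as (t**3*exp(t) - 2*t*exp(t))/t**4
The later steps are derived from this incorrect expression, so the error originates in Step 2.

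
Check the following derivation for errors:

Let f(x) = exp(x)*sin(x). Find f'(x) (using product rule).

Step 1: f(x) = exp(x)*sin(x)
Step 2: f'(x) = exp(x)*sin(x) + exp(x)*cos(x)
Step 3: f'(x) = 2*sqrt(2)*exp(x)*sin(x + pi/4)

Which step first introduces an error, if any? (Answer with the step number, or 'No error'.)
Step 3

Step 3 is incorrect due to a wrong exponent.
The step shows: 2*sqrt(2)*exp(x)*sin(x + pi/4)
The correct value should be: sqrt(2)*exp(x)*sin(x + pi/4)

Explanation: The exponent 1/2 on 2 was incorrectly written as 3/2: the term sqrt(2)*exp(x)*sin(x + pi/4) was incorrectly written as 2*sqrt(2)*exp(x)*sin(x + pi/4)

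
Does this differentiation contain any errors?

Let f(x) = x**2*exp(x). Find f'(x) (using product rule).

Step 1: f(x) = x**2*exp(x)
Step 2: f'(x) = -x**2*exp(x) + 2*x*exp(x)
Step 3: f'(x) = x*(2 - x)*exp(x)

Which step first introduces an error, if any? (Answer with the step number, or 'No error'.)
Step 2

Step 2 is incorrect due to a sign flip.
The step shows: -x**2*exp(x) + 2*x*exp(x)
The correct value should be: x**2*exp(x) + 2*x*exp(x)

Explanation: The sign of one term was flipped: the term x**2*exp(x) was incorrectly written as -x**2*exp(x)
The later steps are derived from this incorrect expression, so the error originates in Step 2.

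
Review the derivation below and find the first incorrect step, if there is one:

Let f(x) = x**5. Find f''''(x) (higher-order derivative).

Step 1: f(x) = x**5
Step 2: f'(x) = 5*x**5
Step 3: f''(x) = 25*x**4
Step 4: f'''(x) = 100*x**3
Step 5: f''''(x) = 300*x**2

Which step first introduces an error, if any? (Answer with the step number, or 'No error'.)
Step 2

Step 2 is incorrect due to a wrong exponent.
The step shows: 5*x**5
The correct value should be: 5*x**4

Explanation: The exponent 4 on x was incorrectly written as 5: the term 5*x**4 was incorrectly written as 5*x**5
The later steps are derived from this incorrect expression, so the error originates in Step 2.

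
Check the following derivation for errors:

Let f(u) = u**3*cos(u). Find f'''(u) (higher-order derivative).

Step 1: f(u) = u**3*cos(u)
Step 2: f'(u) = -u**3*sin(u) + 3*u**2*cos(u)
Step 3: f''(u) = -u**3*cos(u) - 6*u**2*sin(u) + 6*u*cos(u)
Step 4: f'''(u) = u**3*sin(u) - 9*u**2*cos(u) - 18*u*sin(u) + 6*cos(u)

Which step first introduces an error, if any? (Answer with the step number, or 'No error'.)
No error

All steps in this derivation are correct.
The final answer f'''(u) = u**3*sin(u) - 9*u**2*cos(u) - 18*u*sin(u) + 6*cos(u) is valid.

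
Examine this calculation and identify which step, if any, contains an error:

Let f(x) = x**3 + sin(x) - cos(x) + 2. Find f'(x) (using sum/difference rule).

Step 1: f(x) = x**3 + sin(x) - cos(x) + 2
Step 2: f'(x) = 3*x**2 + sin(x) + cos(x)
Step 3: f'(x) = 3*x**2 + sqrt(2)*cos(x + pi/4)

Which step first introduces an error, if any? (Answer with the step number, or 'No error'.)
Step 3

Step 3 is incorrect due to a wrong trig function.
The step shows: 3*x**2 + sqrt(2)*cos(x + pi/4)
The correct value should be: 3*x**2 + sqrt(2)*sin(x + pi/4)

Explanation: sin(x + pi/4) was incorrectly written as cos(x + pi/4): the term sqrt(2)*sin(x + pi/4) was incorrectly written as sqrt(2)*cos(x + pi/4)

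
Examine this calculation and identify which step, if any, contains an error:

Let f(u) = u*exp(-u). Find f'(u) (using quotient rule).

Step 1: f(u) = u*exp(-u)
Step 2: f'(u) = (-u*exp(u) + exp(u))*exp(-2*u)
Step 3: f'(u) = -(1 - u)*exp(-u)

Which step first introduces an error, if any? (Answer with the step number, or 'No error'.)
Step 3

Step 3 is incorrect due to a sign flip.
The step shows: -(1 - u)*exp(-u)
The correct value should be: (1 - u)*exp(-u)

Explanation: The sign of the whole expression was flipped: the term (1 - u)*exp(-u) was incorrectly written as -(1 - u)*exp(-u)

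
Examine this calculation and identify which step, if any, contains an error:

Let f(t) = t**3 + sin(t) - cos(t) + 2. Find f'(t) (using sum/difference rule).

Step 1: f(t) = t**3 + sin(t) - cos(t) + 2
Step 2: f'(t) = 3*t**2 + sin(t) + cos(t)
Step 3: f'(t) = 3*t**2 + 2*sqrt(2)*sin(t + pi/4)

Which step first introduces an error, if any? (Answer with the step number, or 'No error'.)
Step 3

Step 3 is incorrect due to a wrong exponent.
The step shows: 3*t**2 + 2*sqrt(2)*sin(t + pi/4)
The correct value should be: 3*t**2 + sqrt(2)*sin(t + pi/4)

Explanation: The exponent 1/2 on 2 was incorrectly written as 3/2: the term sqrt(2)*sin(t + pi/4) was incorrectly written as 2*sqrt(2)*sin(t + pi/4)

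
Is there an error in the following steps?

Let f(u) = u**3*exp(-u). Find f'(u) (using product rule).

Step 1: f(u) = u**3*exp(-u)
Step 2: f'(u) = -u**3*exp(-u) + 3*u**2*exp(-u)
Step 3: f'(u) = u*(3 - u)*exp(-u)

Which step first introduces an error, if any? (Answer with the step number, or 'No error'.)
Step 3

Step 3 is incorrect due to a wrong exponent.
The step shows: u*(3 - u)*exp(-u)
The correct value should be: u**2*(3 - u)*exp(-u)

Explanation: The exponent 2 on u was incorrectly written as 1: the term u**2*(3 - u)*exp(-u) was incorrectly written as u*(3 - u)*exp(-u)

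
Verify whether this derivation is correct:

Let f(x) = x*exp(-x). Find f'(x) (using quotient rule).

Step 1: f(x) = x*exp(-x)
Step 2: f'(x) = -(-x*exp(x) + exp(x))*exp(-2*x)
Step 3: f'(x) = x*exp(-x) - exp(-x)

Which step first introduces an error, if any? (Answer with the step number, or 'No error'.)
Step 2

Step 2 is incorrect due to a sign flip.
The step shows: -(-x*exp(x) + exp(x))*exp(-2*x)
The correct value should be: (-x*exp(x) + exp(x))*exp(-2*x)

Explanation: The sign of the whole expression was flipped: the term (-x*exp(x) + exp(x))*exp(-2*x) was incorrectly written as -(-x*exp(x) + exp(x))*exp(-2*x)
The later steps are derived from this incorrect expression, so the error originates in Step 2.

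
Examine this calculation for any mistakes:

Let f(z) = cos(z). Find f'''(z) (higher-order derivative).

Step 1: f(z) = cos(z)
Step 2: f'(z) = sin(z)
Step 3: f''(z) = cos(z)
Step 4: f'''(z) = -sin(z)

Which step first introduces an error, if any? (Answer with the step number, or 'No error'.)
Step 2

Step 2 is incorrect due to a sign flip.
The step shows: sin(z)
The correct value should be: -sin(z)

Explanation: The sign of the whole expression was flipped: the term -sin(z) was incorrectly written as sin(z)
The later steps are derived from this incorrect expression, so the error originates in Step 2.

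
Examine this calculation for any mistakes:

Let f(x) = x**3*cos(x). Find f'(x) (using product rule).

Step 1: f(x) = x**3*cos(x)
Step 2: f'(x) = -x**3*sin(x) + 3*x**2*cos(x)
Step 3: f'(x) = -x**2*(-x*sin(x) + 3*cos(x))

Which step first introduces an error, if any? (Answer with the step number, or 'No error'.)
Step 3

Step 3 is incorrect due to a sign flip.
The step shows: -x**2*(-x*sin(x) + 3*cos(x))
The correct value should be: x**2*(-x*sin(x) + 3*cos(x))

Explanation: The sign of the whole expression was flipped: the term x**2*(-x*sin(x) + 3*cos(x)) was incorrectly written as -x**2*(-x*sin(x) + 3*cos(x))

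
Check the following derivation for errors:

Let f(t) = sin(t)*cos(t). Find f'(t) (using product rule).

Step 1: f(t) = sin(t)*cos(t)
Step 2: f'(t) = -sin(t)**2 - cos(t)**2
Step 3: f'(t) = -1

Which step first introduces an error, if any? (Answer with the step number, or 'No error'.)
Step 2

Step 2 is incorrect due to a sign flip.
The step shows: -sin(t)**2 - cos(t)**2
The correct value should be: -sin(t)**2 + cos(t)**2

Explanation: The sign of one term was flipped: the term cos(t)**2 was incorrectly written as -cos(t)**2
The later steps are derived from this incorrect expression, so the error originates in Step 2.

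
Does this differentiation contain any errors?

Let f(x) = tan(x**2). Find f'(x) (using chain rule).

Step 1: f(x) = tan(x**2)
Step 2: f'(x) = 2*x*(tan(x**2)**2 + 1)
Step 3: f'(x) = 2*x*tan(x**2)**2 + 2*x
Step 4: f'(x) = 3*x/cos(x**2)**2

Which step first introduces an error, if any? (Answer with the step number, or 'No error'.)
Step 4

Step 4 is incorrect due to a wrong coefficient.
The step shows: 3*x/cos(x**2)**2
The correct value should be: 2*x/cos(x**2)**2

Explanation: The coefficient 2 was incorrectly written as 3: the term 2*x/cos(x**2)**2 was incorrectly written as 3*x/cos(x**2)**2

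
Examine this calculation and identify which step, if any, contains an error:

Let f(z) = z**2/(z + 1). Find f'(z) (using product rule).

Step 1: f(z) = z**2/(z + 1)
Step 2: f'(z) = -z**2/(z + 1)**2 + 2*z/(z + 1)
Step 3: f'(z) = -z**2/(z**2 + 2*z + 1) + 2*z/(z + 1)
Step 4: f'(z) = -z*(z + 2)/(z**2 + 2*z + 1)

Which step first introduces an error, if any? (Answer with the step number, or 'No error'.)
Step 4

Step 4 is incorrect due to a sign flip.
The step shows: -z*(z + 2)/(z**2 + 2*z + 1)
The correct value should be: z*(z + 2)/(z**2 + 2*z + 1)

Explanation: The sign of the whole expression was flipped: the term z*(z + 2)/(z**2 + 2*z + 1) was incorrectly written as -z*(z + 2)/(z**2 + 2*z + 1)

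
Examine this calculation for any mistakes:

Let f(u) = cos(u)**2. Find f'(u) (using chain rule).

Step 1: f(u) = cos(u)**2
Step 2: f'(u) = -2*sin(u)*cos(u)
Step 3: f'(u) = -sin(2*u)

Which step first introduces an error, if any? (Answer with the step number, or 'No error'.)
No error

All steps in this derivation are correct.
The final answer f'(u) = -sin(2*u) is valid.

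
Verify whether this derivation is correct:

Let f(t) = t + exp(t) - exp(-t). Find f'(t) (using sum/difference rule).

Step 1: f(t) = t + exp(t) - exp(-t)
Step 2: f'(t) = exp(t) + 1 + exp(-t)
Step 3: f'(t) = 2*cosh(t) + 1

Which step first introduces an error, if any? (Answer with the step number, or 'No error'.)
No error

All steps in this derivation are correct.
The final answer f'(t) = 2*cosh(t) + 1 is valid.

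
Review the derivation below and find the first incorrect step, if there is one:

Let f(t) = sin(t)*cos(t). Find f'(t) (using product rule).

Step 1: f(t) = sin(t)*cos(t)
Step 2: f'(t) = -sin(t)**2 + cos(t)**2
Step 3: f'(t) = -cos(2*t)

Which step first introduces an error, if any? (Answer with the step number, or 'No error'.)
Step 3

Step 3 is incorrect due to a sign flip.
The step shows: -cos(2*t)
The correct value should be: cos(2*t)

Explanation: The sign of the whole expression was flipped: the term cos(2*t) was incorrectly written as -cos(2*t)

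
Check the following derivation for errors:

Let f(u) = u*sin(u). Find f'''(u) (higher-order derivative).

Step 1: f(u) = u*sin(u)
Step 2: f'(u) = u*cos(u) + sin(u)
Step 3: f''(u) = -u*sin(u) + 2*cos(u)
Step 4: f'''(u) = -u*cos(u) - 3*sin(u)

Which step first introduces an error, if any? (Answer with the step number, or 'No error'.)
No error

All steps in this derivation are correct.
The final answer f'''(u) = -u*cos(u) - 3*sin(u) is valid.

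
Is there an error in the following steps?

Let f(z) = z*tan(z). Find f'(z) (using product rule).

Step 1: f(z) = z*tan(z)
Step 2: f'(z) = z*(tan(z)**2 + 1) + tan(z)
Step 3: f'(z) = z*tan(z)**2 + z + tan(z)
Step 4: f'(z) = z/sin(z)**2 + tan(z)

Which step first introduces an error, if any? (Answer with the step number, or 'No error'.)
Step 4

Step 4 is incorrect due to a wrong trig function.
The step shows: z/sin(z)**2 + tan(z)
The correct value should be: z/cos(z)**2 + tan(z)

Explanation: cos(z) was incorrectly written as sin(z): the term z/cos(z)**2 was incorrectly written as z/sin(z)**2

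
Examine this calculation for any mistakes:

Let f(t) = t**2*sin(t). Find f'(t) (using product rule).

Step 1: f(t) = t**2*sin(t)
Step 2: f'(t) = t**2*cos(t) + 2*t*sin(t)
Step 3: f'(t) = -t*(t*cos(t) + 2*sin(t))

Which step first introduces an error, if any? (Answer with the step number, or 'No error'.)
Step 3

Step 3 is incorrect due to a sign flip.
The step shows: -t*(t*cos(t) + 2*sin(t))
The correct value should be: t*(t*cos(t) + 2*sin(t))

Explanation: The sign of the whole expression was flipped: the term t*(t*cos(t) + 2*sin(t)) was incorrectly written as -t*(t*cos(t) + 2*sin(t))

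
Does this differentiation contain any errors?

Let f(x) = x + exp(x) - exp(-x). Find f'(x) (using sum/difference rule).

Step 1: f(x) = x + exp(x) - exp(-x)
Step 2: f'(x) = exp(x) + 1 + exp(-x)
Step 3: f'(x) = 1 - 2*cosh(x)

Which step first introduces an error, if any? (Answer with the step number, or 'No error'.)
Step 3

Step 3 is incorrect due to a sign flip.
The step shows: 1 - 2*cosh(x)
The correct value should be: 2*cosh(x) + 1

Explanation: The sign of one term was flipped: the term 2*cosh(x) was incorrectly written as -2*cosh(x)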